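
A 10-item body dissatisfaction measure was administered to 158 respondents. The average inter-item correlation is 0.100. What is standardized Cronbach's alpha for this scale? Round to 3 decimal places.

Standardized α = k·r̄ / (1 + (k−1)·r̄) = 10 × 0.100 / (1 + 9 × 0.100)
  = 1.0000 / 1.9000 = 0.526

standardized Cronbach's alpha = 0.526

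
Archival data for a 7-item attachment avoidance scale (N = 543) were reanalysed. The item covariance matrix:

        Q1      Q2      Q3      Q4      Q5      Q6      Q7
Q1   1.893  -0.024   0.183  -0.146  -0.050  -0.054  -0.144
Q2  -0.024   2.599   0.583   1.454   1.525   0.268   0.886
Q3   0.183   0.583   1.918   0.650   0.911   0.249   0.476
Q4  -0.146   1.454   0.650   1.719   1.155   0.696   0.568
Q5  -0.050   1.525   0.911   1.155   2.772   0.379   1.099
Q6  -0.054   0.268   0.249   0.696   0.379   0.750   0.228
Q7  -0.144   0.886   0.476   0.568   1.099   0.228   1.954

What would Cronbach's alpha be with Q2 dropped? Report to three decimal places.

Remaining items: Q1, Q3, Q4, Q5, Q6, Q7 (k = 6).
sum of item variances = 1.893 + 1.918 + 1.719 + 2.772 + 0.750 + 1.954 = 11.006
σ²_total = 11.006 + 2 × 6.200 = 23.406
α (item deleted) = (6/5)·(1 − 11.006/23.406) = 0.636

α = 0.636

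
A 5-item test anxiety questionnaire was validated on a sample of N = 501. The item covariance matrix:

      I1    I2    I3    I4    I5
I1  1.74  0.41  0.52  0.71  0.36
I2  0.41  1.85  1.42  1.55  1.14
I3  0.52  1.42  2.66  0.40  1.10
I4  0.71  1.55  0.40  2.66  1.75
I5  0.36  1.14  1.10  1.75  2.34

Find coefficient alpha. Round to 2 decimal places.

α = 0.78

Σσ²ᵢ = 1.74 + 1.85 + 2.66 + 2.66 + 2.34 = 11.25
Sum of the distinct covariances = 9.36
Var(T) = 11.25 + 2 × 9.36 = 29.97
α = (k/(k−1))·(1 − Σσ²ᵢ/Var(T)) = (5/4)·(1 − 11.25/29.97) = 0.78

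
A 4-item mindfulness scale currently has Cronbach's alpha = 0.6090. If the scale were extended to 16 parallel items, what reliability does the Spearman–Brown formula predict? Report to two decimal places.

Length factor m = 16/4 = 4.0000
α' = m·α / (1 + (m−1)·α)
   = 16/4 × 0.6090 / (1 + (16/4 − 1) × 0.6090)
   = 2.4360 / 2.8270 = 0.86

predicted reliability = 0.86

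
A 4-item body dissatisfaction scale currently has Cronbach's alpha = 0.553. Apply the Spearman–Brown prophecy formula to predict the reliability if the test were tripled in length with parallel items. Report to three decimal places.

predicted reliability = 0.788

Length factor m = 3
α' = m·α / (1 + (m−1)·α)
   = 3 × 0.553 / (1 + (3 − 1) × 0.553)
   = 1.6590 / 2.1060 = 0.788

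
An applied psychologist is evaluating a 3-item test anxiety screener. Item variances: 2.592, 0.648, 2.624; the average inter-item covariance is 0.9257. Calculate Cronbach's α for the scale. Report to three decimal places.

α = 0.730

Σσᵢ² = 2.592 + 0.648 + 2.624 = 5.864
Sum of the 3 distinct covariances = 3 × 0.9257 = 2.7771
σ²_T = Σσᵢ² + 2·Σcov = 5.864 + 2 × 2.7771 = 11.4182
α = (3/2)·(1 − 5.864/11.4182) = 0.730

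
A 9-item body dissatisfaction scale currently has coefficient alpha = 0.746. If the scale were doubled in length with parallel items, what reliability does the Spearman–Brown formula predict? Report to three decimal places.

Length factor m = 2
α' = m·α / (1 + (m−1)·α)
   = 2 × 0.746 / (1 + (2 − 1) × 0.746)
   = 1.4920 / 1.7460 = 0.855

predicted reliability = 0.855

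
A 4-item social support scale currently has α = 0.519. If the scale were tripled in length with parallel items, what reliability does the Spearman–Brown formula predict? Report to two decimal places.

predicted reliability = 0.76

Length factor m = 3
α' = m·α / (1 + (m−1)·α)
   = 3 × 0.519 / (1 + (3 − 1) × 0.519)
   = 1.5570 / 2.0380 = 0.76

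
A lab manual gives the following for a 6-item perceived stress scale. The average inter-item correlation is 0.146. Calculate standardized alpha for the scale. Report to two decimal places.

standardized alpha = 0.51

Standardized α = k·r̄ / (1 + (k−1)·r̄) = 6 × 0.146 / (1 + 5 × 0.146)
  = 0.8760 / 1.7300 = 0.51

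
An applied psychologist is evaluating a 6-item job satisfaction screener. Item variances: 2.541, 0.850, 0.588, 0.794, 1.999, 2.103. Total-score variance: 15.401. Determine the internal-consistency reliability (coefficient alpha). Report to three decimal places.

α = 0.508

sum of item variances = 2.541 + 0.850 + 0.588 + 0.794 + 1.999 + 2.103 = 8.875
α = (k/(k−1))·(1 − sum of item variances/Var(T)) = (6/5)·(1 − 8.875/15.401) = 0.508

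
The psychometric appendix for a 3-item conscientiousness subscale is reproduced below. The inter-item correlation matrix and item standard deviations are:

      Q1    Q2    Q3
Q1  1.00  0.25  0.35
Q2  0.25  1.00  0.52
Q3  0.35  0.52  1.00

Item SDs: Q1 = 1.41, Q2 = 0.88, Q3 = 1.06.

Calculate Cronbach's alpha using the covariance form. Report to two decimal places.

α = 0.61

Σσ²ᵢ = 1.41² + 0.88² + 1.06² = 3.8861
Covariances σ_ij = r_ij · s_i · s_j:
  σ(Q1,Q2) = 0.25 × 1.41 × 0.88 = 0.3102
  σ(Q1,Q3) = 0.35 × 1.41 × 1.06 = 0.5231
  σ(Q2,Q3) = 0.52 × 0.88 × 1.06 = 0.4851
σ²_T = Σσ²ᵢ + 2·Σσ_ij = 3.8861 + 2 × 1.3184 = 6.5229
α = (3/2)·(1 − 3.8861/6.5229) = 0.61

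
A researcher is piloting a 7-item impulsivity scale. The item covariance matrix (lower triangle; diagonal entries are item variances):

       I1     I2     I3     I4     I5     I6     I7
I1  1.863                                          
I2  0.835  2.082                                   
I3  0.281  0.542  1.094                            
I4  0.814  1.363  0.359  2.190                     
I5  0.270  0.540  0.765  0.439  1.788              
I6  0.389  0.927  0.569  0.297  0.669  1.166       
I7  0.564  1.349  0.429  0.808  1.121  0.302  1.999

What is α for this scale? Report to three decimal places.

sum of item variances = 1.863 + 2.082 + 1.094 + 2.190 + 1.788 + 1.166 + 1.999 = 12.182
Σ_{i<j} σ_ij = 13.632
Var(T) = 12.182 + 2 × 13.632 = 39.446
α = (k/(k−1))·(1 − sum of item variances/Var(T)) = (7/6)·(1 − 12.182/39.446) = 0.806

α = 0.806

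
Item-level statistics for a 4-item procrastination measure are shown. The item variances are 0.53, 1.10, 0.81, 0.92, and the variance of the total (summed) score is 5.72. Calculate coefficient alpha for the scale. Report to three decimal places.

Σσᵢ² = 0.53 + 1.10 + 0.81 + 0.92 = 3.36
α = (k/(k−1))·(1 − Σσᵢ²/Var(T)) = (4/3)·(1 − 3.36/5.72) = 0.550

α = 0.550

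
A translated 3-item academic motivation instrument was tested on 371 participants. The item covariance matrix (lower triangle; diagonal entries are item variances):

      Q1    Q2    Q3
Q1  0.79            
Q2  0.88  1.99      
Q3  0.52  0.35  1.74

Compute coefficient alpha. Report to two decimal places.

α = 0.65

ΣVar(i) = 0.79 + 1.99 + 1.74 = 4.52
Sum of the distinct covariances = 1.75
σ²_total = 4.52 + 2 × 1.75 = 8.02
α = (k/(k−1))·(1 − ΣVar(i)/σ²_total) = (3/2)·(1 − 4.52/8.02) = 0.65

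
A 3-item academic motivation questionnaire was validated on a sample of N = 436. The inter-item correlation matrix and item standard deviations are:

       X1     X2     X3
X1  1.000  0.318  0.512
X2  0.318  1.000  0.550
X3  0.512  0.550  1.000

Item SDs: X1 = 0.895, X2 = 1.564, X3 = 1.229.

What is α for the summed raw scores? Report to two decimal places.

α = 0.70

Σσ²ᵢ = 0.895² + 1.564² + 1.229² = 4.7576
Covariances σ_ij = r_ij · s_i · s_j:
  σ(X1,X2) = 0.318 × 0.895 × 1.564 = 0.4451
  σ(X1,X3) = 0.512 × 0.895 × 1.229 = 0.5632
  σ(X2,X3) = 0.550 × 1.564 × 1.229 = 1.0572
σ²_T = Σσ²ᵢ + 2·Σσ_ij = 4.7576 + 2 × 2.0655 = 8.8886
α = (3/2)·(1 − 4.7576/8.8886) = 0.70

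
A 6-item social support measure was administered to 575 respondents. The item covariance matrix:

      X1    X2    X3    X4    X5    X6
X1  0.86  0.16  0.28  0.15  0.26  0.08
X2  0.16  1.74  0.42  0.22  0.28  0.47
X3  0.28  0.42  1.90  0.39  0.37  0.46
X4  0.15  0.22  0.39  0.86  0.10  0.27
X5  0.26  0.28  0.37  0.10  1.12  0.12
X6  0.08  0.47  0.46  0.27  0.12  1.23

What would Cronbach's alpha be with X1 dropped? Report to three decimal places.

Remaining items: X2, X3, X4, X5, X6 (k = 5).
Σσ²ᵢ = 1.74 + 1.90 + 0.86 + 1.12 + 1.23 = 6.85
σ²_T = 6.85 + 2 × 3.10 = 13.05
α (item deleted) = (5/4)·(1 − 6.85/13.05) = 0.594

α = 0.594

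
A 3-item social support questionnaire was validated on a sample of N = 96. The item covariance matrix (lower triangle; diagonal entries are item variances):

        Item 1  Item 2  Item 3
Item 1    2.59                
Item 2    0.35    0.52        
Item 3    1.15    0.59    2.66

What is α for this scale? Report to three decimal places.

α = 0.630

Σσᵢ² = 2.59 + 0.52 + 2.66 = 5.77
Sum of the distinct covariances = 2.09
σ²_total = 5.77 + 2 × 2.09 = 9.95
α = (k/(k−1))·(1 − Σσᵢ²/σ²_total) = (3/2)·(1 − 5.77/9.95) = 0.630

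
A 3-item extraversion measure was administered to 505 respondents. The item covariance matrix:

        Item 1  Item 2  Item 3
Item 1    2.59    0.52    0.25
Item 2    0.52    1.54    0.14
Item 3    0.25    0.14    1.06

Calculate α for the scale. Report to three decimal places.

Σσᵢ² = 2.59 + 1.54 + 1.06 = 5.19
Sum of the distinct covariances = 0.91
σ²_T = 5.19 + 2 × 0.91 = 7.01
α = (k/(k−1))·(1 − Σσᵢ²/σ²_T) = (3/2)·(1 − 5.19/7.01) = 0.389

α = 0.389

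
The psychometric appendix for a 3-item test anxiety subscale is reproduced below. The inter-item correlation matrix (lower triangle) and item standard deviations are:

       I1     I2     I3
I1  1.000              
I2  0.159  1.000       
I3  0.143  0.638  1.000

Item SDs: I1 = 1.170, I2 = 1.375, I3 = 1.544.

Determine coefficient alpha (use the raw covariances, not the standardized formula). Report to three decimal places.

coefficient alpha = 0.598

Σσ²ᵢ = 1.170² + 1.375² + 1.544² = 5.6435
Covariances σ_ij = r_ij · s_i · s_j:
  σ(I1,I2) = 0.159 × 1.170 × 1.375 = 0.2558
  σ(I1,I3) = 0.143 × 1.170 × 1.544 = 0.2583
  σ(I2,I3) = 0.638 × 1.375 × 1.544 = 1.3545
σ²_T = Σσ²ᵢ + 2·Σσ_ij = 5.6435 + 2 × 1.8686 = 9.3807
α = (3/2)·(1 − 5.6435/9.3807) = 0.598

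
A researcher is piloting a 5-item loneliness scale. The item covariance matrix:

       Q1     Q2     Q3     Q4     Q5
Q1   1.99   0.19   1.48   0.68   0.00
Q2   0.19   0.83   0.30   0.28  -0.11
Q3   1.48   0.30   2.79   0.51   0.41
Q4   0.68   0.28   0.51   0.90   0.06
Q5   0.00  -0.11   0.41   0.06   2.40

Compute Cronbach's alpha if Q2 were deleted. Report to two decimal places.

Cronbach's alpha = 0.58

Remaining items: Q1, Q3, Q4, Q5 (k = 4).
ΣVar(i) = 1.99 + 2.79 + 0.90 + 2.40 = 8.08
Var(T) = 8.08 + 2 × 3.14 = 14.36
α (item deleted) = (4/3)·(1 − 8.08/14.36) = 0.58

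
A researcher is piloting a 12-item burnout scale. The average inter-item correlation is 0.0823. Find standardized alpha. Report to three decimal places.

Standardized α = k·r̄ / (1 + (k−1)·r̄) = 12 × 0.0823 / (1 + 11 × 0.0823)
  = 0.9876 / 1.9053 = 0.518

standardized alpha = 0.518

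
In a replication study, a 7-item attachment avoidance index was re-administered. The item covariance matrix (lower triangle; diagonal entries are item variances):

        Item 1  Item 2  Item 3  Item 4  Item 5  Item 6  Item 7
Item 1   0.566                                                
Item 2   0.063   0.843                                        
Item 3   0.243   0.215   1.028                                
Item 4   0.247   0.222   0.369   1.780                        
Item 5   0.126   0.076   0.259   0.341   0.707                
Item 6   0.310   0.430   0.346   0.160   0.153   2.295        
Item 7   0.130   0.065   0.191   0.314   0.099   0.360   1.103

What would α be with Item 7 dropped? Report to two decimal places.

Remaining items: Item 1, Item 2, Item 3, Item 4, Item 5, Item 6 (k = 6).
ΣVar(i) = 0.566 + 0.843 + 1.028 + 1.780 + 0.707 + 2.295 = 7.219
σ²_total = 7.219 + 2 × 3.560 = 14.339
α (item deleted) = (6/5)·(1 − 7.219/14.339) = 0.60

α = 0.60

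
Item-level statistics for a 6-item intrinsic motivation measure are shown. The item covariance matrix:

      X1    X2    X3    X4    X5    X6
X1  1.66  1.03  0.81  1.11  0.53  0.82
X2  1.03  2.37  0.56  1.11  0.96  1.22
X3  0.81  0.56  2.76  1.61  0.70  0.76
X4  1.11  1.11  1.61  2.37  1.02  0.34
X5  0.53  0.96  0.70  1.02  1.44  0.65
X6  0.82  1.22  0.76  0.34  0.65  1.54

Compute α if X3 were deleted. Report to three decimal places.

α = 0.815

Remaining items: X1, X2, X4, X5, X6 (k = 5).
Σσᵢ² = 1.66 + 2.37 + 2.37 + 1.44 + 1.54 = 9.38
Var(T) = 9.38 + 2 × 8.79 = 26.96
α (item deleted) = (5/4)·(1 − 9.38/26.96) = 0.815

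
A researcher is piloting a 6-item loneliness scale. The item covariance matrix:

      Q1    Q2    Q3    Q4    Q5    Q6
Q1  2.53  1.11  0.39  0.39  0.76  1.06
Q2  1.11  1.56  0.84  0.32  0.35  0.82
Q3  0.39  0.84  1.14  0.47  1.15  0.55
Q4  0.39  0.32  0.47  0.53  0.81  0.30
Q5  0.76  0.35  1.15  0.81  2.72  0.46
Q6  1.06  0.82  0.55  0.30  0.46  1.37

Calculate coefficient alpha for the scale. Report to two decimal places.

coefficient alpha = 0.80

Σσᵢ² = 2.53 + 1.56 + 1.14 + 0.53 + 2.72 + 1.37 = 9.85
Sum of off-diagonal covariances = 9.78
σ²_total = 9.85 + 2 × 9.78 = 29.41
α = (k/(k−1))·(1 − Σσᵢ²/σ²_total) = (6/5)·(1 − 9.85/29.41) = 0.80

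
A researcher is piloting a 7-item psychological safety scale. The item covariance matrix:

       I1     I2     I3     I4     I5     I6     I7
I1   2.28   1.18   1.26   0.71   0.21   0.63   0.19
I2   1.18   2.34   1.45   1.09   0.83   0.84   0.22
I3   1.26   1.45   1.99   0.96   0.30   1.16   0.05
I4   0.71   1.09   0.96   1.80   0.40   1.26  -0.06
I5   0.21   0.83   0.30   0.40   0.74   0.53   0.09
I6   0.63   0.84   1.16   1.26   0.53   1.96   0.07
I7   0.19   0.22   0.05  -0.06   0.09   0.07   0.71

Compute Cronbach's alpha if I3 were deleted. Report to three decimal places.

Cronbach's alpha = 0.750

Remaining items: I1, I2, I4, I5, I6, I7 (k = 6).
Σσ²ᵢ = 2.28 + 2.34 + 1.80 + 0.74 + 1.96 + 0.71 = 9.83
σ²_T = 9.83 + 2 × 8.19 = 26.21
α (item deleted) = (6/5)·(1 − 9.83/26.21) = 0.750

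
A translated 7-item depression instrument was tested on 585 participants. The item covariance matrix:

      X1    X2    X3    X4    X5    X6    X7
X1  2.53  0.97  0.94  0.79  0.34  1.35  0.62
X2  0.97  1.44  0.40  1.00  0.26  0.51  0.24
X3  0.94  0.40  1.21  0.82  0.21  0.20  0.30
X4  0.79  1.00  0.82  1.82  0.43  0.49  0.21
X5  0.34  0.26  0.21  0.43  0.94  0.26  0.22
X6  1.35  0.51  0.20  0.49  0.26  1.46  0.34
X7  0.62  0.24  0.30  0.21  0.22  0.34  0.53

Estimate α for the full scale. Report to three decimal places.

α = 0.802

Σσᵢ² = 2.53 + 1.44 + 1.21 + 1.82 + 0.94 + 1.46 + 0.53 = 9.93
Sum of the distinct covariances = 10.90
σ²_total = 9.93 + 2 × 10.90 = 31.73
α = (k/(k−1))·(1 − Σσᵢ²/σ²_total) = (7/6)·(1 − 9.93/31.73) = 0.802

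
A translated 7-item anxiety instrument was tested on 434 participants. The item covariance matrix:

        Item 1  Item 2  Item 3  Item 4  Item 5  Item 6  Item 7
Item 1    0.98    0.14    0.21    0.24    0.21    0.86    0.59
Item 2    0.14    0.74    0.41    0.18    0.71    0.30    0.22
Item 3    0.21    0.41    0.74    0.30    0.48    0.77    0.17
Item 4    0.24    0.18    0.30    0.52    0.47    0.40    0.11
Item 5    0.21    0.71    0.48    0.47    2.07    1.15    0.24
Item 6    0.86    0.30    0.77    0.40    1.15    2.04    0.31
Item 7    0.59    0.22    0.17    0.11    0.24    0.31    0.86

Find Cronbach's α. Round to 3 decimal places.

ΣVar(i) = 0.98 + 0.74 + 0.74 + 0.52 + 2.07 + 2.04 + 0.86 = 7.95
Sum of the distinct covariances = 8.47
σ²_T = 7.95 + 2 × 8.47 = 24.89
α = (k/(k−1))·(1 − ΣVar(i)/σ²_T) = (7/6)·(1 − 7.95/24.89) = 0.794

Cronbach's α = 0.794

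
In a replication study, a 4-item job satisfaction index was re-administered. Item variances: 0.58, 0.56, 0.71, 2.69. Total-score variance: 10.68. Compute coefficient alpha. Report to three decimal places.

α = 0.767

Σσ²ᵢ = 0.58 + 0.56 + 0.71 + 2.69 = 4.54
α = (k/(k−1))·(1 − Σσ²ᵢ/σ²_total) = (4/3)·(1 − 4.54/10.68) = 0.767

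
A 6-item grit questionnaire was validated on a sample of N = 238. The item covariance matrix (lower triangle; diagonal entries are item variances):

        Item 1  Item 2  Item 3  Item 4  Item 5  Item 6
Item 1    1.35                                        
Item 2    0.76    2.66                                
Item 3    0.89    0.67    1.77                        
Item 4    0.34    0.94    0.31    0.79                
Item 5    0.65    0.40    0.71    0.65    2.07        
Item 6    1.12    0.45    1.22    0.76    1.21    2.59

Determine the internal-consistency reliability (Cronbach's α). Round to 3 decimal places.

α = 0.796

Σσᵢ² = 1.35 + 2.66 + 1.77 + 0.79 + 2.07 + 2.59 = 11.23
Sum of off-diagonal covariances = 11.08
σ²_T = 11.23 + 2 × 11.08 = 33.39
α = (k/(k−1))·(1 − Σσᵢ²/σ²_T) = (6/5)·(1 − 11.23/33.39) = 0.796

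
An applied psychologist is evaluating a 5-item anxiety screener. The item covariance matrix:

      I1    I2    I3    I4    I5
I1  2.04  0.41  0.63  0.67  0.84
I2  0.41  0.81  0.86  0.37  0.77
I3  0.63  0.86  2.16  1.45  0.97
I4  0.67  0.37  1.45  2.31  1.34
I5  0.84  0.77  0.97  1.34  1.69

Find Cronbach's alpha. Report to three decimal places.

Σσ²ᵢ = 2.04 + 0.81 + 2.16 + 2.31 + 1.69 = 9.01
Sum of off-diagonal covariances = 8.31
total variance = 9.01 + 2 × 8.31 = 25.63
α = (k/(k−1))·(1 − Σσ²ᵢ/total variance) = (5/4)·(1 − 9.01/25.63) = 0.811

Cronbach's alpha = 0.811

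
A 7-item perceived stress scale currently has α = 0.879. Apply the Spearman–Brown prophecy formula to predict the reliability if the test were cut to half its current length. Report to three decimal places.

Length factor m = 1/2
α' = m·α / (1 − (1−m)·α)
   = 1/2 × 0.879 / (1 − (1 − 1/2) × 0.879)
   = 0.4395 / 0.5605 = 0.784

predicted reliability = 0.784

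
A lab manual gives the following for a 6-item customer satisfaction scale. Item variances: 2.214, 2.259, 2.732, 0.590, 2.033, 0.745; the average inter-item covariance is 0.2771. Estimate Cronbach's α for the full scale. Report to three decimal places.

α = 0.528

sum of item variances = 2.214 + 2.259 + 2.732 + 0.590 + 2.033 + 0.745 = 10.573
Sum of the 15 distinct covariances = 15 × 0.2771 = 4.1565
σ²_T = sum of item variances + 2·Σcov = 10.573 + 2 × 4.1565 = 18.8860
α = (6/5)·(1 − 10.573/18.8860) = 0.528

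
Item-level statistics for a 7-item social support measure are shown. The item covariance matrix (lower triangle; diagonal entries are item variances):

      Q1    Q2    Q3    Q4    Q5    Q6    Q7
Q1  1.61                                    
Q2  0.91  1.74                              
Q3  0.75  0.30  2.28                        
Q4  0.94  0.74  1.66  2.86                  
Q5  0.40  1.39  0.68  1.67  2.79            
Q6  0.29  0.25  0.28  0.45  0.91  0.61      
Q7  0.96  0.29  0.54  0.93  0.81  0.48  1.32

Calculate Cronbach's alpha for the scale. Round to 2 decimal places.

sum of item variances = 1.61 + 1.74 + 2.28 + 2.86 + 2.79 + 0.61 + 1.32 = 13.21
Σ_{i<j} σ_ij = 15.63
σ²_total = 13.21 + 2 × 15.63 = 44.47
α = (k/(k−1))·(1 − sum of item variances/σ²_total) = (7/6)·(1 − 13.21/44.47) = 0.82

α = 0.82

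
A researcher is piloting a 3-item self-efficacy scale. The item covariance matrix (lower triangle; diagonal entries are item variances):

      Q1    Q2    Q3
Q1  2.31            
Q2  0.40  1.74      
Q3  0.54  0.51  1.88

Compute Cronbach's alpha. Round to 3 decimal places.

Cronbach's alpha = 0.493

Σσᵢ² = 2.31 + 1.74 + 1.88 = 5.93
Sum of the distinct covariances = 1.45
σ²_T = 5.93 + 2 × 1.45 = 8.83
α = (k/(k−1))·(1 − Σσᵢ²/σ²_T) = (3/2)·(1 − 5.93/8.83) = 0.493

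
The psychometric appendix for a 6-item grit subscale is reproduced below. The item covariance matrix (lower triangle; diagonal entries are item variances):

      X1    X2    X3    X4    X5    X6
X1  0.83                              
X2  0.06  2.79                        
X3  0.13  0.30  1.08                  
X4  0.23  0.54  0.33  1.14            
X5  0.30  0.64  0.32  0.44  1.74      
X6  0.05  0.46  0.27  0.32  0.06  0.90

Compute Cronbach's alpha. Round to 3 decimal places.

α = 0.614

sum of item variances = 0.83 + 2.79 + 1.08 + 1.14 + 1.74 + 0.90 = 8.48
Sum of the distinct covariances = 4.45
σ²_T = 8.48 + 2 × 4.45 = 17.38
α = (k/(k−1))·(1 − sum of item variances/σ²_T) = (6/5)·(1 − 8.48/17.38) = 0.614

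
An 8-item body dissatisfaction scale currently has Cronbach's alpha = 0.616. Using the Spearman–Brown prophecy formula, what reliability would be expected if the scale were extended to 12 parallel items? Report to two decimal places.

predicted reliability = 0.71

Length factor m = 12/8 = 1.5000
α' = m·α / (1 + (m−1)·α)
   = 12/8 × 0.616 / (1 + (12/8 − 1) × 0.616)
   = 0.9240 / 1.3080 = 0.71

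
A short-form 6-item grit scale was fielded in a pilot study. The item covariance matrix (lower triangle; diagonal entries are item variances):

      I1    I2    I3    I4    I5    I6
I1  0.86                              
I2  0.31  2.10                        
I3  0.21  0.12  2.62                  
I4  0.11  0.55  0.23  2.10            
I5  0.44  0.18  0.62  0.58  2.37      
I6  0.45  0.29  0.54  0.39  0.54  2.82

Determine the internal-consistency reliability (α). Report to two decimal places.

α = 0.56

sum of item variances = 0.86 + 2.10 + 2.62 + 2.10 + 2.37 + 2.82 = 12.87
Sum of off-diagonal covariances = 5.56
total variance = 12.87 + 2 × 5.56 = 23.99
α = (k/(k−1))·(1 − sum of item variances/total variance) = (6/5)·(1 − 12.87/23.99) = 0.56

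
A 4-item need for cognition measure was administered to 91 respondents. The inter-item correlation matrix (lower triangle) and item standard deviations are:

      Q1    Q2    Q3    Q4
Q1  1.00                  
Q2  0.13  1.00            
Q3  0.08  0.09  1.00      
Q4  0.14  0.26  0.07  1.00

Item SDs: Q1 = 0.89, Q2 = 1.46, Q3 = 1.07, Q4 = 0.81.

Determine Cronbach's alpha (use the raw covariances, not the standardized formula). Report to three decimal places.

Cronbach's alpha = 0.354

Σσ²ᵢ = 0.89² + 1.46² + 1.07² + 0.81² = 4.7247
Covariances σ_ij = r_ij · s_i · s_j:
  σ(Q1,Q2) = 0.13 × 0.89 × 1.46 = 0.1689
  σ(Q1,Q3) = 0.08 × 0.89 × 1.07 = 0.0762
  σ(Q1,Q4) = 0.14 × 0.89 × 0.81 = 0.1009
  σ(Q2,Q3) = 0.09 × 1.46 × 1.07 = 0.1406
  σ(Q2,Q4) = 0.26 × 1.46 × 0.81 = 0.3075
  σ(Q3,Q4) = 0.07 × 1.07 × 0.81 = 0.0607
σ²_T = Σσ²ᵢ + 2·Σσ_ij = 4.7247 + 2 × 0.8548 = 6.4343
α = (4/3)·(1 − 4.7247/6.4343) = 0.354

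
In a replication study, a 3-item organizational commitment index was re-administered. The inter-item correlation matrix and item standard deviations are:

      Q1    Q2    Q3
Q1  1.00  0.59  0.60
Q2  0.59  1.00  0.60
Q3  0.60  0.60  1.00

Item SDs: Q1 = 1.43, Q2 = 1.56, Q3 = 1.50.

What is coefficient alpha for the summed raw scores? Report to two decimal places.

Σσ²ᵢ = 1.43² + 1.56² + 1.50² = 6.7285
Covariances σ_ij = r_ij · s_i · s_j:
  σ(Q1,Q2) = 0.59 × 1.43 × 1.56 = 1.3162
  σ(Q1,Q3) = 0.60 × 1.43 × 1.50 = 1.2870
  σ(Q2,Q3) = 0.60 × 1.56 × 1.50 = 1.4040
σ²_T = Σσ²ᵢ + 2·Σσ_ij = 6.7285 + 2 × 4.0072 = 14.7429
α = (3/2)·(1 − 6.7285/14.7429) = 0.82

coefficient alpha = 0.82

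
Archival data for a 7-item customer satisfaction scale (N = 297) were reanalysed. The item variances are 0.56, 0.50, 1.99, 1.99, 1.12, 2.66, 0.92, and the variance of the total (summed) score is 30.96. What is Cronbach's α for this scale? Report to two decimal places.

Cronbach's α = 0.80

ΣVar(i) = 0.56 + 0.50 + 1.99 + 1.99 + 1.12 + 2.66 + 0.92 = 9.74
α = (k/(k−1))·(1 − ΣVar(i)/Var(T)) = (7/6)·(1 − 9.74/30.96) = 0.80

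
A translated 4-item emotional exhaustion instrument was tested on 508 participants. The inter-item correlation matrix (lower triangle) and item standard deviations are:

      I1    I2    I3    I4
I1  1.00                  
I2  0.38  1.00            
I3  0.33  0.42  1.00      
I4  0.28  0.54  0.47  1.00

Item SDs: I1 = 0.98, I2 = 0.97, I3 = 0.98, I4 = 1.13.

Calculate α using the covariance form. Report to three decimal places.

Σσ²ᵢ = 0.98² + 0.97² + 0.98² + 1.13² = 4.1386
Covariances σ_ij = r_ij · s_i · s_j:
  σ(I1,I2) = 0.38 × 0.98 × 0.97 = 0.3612
  σ(I1,I3) = 0.33 × 0.98 × 0.98 = 0.3169
  σ(I1,I4) = 0.28 × 0.98 × 1.13 = 0.3101
  σ(I2,I3) = 0.42 × 0.97 × 0.98 = 0.3993
  σ(I2,I4) = 0.54 × 0.97 × 1.13 = 0.5919
  σ(I3,I4) = 0.47 × 0.98 × 1.13 = 0.5205
σ²_T = Σσ²ᵢ + 2·Σσ_ij = 4.1386 + 2 × 2.4999 = 9.1384
α = (4/3)·(1 − 4.1386/9.1384) = 0.729

α = 0.729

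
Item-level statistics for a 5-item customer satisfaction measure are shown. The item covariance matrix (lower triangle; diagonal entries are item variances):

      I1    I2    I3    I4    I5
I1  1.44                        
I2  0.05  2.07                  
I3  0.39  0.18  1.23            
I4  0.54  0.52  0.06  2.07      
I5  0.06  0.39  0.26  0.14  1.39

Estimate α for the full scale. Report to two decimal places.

α = 0.48

Σσᵢ² = 1.44 + 2.07 + 1.23 + 2.07 + 1.39 = 8.20
Σ_{i<j} σ_ij = 2.59
σ²_total = 8.20 + 2 × 2.59 = 13.38
α = (k/(k−1))·(1 − Σσᵢ²/σ²_total) = (5/4)·(1 − 8.20/13.38) = 0.48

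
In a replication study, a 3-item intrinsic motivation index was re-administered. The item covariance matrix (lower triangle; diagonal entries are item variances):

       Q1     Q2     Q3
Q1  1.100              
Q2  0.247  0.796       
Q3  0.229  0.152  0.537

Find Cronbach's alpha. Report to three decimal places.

ΣVar(i) = 1.100 + 0.796 + 0.537 = 2.433
Σ_{i<j} σ_ij = 0.628
Var(T) = 2.433 + 2 × 0.628 = 3.689
α = (k/(k−1))·(1 − ΣVar(i)/Var(T)) = (3/2)·(1 − 2.433/3.689) = 0.511

Cronbach's alpha = 0.511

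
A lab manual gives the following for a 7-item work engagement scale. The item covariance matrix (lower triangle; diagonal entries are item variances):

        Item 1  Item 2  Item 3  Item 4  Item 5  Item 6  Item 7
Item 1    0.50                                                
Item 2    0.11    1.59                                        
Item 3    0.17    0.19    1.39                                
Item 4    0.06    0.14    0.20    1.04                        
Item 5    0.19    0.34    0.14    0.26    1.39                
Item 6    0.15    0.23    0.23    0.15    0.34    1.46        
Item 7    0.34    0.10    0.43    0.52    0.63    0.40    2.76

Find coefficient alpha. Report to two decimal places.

Σσᵢ² = 0.50 + 1.59 + 1.39 + 1.04 + 1.39 + 1.46 + 2.76 = 10.13
Sum of off-diagonal covariances = 5.32
total variance = 10.13 + 2 × 5.32 = 20.77
α = (k/(k−1))·(1 − Σσᵢ²/total variance) = (7/6)·(1 − 10.13/20.77) = 0.60

coefficient alpha = 0.60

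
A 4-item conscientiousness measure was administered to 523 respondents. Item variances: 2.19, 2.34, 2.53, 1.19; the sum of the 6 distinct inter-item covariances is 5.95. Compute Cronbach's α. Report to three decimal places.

sum of item variances = 2.19 + 2.34 + 2.53 + 1.19 = 8.25
Sum of distinct covariances = 5.95
σ²_total = sum of item variances + 2·Σcov = 8.25 + 2 × 5.95 = 20.15
α = (4/3)·(1 − 8.25/20.15) = 0.787

Cronbach's α = 0.787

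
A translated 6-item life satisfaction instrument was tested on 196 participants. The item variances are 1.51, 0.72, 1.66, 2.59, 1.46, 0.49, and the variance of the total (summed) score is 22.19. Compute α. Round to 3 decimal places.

Σσ²ᵢ = 1.51 + 0.72 + 1.66 + 2.59 + 1.46 + 0.49 = 8.43
α = (k/(k−1))·(1 − Σσ²ᵢ/σ²_total) = (6/5)·(1 − 8.43/22.19) = 0.744

α = 0.744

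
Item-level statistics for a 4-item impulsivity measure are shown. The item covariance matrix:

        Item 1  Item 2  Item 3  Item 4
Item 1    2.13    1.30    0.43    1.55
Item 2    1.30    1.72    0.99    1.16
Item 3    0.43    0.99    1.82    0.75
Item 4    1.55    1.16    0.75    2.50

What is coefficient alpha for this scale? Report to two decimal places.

sum of item variances = 2.13 + 1.72 + 1.82 + 2.50 = 8.17
Sum of off-diagonal covariances = 6.18
σ²_total = 8.17 + 2 × 6.18 = 20.53
α = (k/(k−1))·(1 − sum of item variances/σ²_total) = (4/3)·(1 − 8.17/20.53) = 0.80

coefficient alpha = 0.80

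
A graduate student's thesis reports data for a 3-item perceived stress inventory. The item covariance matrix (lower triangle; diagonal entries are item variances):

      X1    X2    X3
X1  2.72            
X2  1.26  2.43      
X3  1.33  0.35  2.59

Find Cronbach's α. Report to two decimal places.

Σσᵢ² = 2.72 + 2.43 + 2.59 = 7.74
Σ_{i<j} σ_ij = 2.94
total variance = 7.74 + 2 × 2.94 = 13.62
α = (k/(k−1))·(1 − Σσᵢ²/total variance) = (3/2)·(1 − 7.74/13.62) = 0.65

α = 0.65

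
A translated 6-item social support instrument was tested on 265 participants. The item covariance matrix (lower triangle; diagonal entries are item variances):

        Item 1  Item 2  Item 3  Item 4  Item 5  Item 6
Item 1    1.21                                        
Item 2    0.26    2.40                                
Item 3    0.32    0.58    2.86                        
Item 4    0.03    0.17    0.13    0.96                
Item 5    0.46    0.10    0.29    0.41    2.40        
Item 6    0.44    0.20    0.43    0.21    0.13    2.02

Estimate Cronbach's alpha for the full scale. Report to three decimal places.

α = 0.495

Σσᵢ² = 1.21 + 2.40 + 2.86 + 0.96 + 2.40 + 2.02 = 11.85
Sum of the distinct covariances = 4.16
Var(T) = 11.85 + 2 × 4.16 = 20.17
α = (k/(k−1))·(1 − Σσᵢ²/Var(T)) = (6/5)·(1 − 11.85/20.17) = 0.495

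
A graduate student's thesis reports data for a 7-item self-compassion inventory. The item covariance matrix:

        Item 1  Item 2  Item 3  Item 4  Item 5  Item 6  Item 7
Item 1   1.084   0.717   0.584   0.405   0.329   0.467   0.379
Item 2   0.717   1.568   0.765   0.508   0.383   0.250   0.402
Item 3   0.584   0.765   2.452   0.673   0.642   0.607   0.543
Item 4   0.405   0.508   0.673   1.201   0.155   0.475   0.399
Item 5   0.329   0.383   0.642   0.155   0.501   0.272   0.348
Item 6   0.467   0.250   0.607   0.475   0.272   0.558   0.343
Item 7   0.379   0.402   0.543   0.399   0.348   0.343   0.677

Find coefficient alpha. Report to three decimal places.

Σσᵢ² = 1.084 + 1.568 + 2.452 + 1.201 + 0.501 + 0.558 + 0.677 = 8.041
Sum of the distinct covariances = 9.646
total variance = 8.041 + 2 × 9.646 = 27.333
α = (k/(k−1))·(1 − Σσᵢ²/total variance) = (7/6)·(1 − 8.041/27.333) = 0.823

coefficient alpha = 0.823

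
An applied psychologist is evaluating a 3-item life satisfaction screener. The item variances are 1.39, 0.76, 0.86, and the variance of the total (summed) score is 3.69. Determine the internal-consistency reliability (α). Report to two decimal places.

Σσᵢ² = 1.39 + 0.76 + 0.86 = 3.01
α = (k/(k−1))·(1 − Σσᵢ²/Var(T)) = (3/2)·(1 − 3.01/3.69) = 0.28

α = 0.28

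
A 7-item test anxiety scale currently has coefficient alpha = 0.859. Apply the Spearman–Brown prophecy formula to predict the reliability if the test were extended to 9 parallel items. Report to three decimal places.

Length factor m = 9/7 = 1.2857
α' = m·α / (1 + (m−1)·α)
   = 9/7 × 0.859 / (1 + (9/7 − 1) × 0.859)
   = 1.1044 / 1.2454 = 0.887

predicted reliability = 0.887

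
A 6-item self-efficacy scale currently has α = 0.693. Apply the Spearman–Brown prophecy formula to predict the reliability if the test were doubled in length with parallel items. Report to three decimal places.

Length factor m = 2
α' = m·α / (1 + (m−1)·α)
   = 2 × 0.693 / (1 + (2 − 1) × 0.693)
   = 1.3860 / 1.6930 = 0.819

predicted reliability = 0.819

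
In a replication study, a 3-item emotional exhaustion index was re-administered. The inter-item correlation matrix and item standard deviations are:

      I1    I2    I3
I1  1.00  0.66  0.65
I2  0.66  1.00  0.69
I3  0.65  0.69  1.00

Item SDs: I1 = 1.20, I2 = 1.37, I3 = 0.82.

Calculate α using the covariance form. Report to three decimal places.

Σσ²ᵢ = 1.20² + 1.37² + 0.82² = 3.9893
Covariances σ_ij = r_ij · s_i · s_j:
  σ(I1,I2) = 0.66 × 1.20 × 1.37 = 1.0850
  σ(I1,I3) = 0.65 × 1.20 × 0.82 = 0.6396
  σ(I2,I3) = 0.69 × 1.37 × 0.82 = 0.7751
σ²_T = Σσ²ᵢ + 2·Σσ_ij = 3.9893 + 2 × 2.4997 = 8.9887
α = (3/2)·(1 − 3.9893/8.9887) = 0.834

α = 0.834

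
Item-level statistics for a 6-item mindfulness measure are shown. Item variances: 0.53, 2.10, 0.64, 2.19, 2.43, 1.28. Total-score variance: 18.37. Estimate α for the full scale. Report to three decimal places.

α = 0.601

sum of item variances = 0.53 + 2.10 + 0.64 + 2.19 + 2.43 + 1.28 = 9.17
α = (k/(k−1))·(1 − sum of item variances/σ²_total) = (6/5)·(1 − 9.17/18.37) = 0.601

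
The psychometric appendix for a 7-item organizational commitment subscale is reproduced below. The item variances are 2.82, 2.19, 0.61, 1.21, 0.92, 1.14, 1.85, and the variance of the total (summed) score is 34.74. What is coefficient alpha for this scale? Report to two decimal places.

Σσᵢ² = 2.82 + 2.19 + 0.61 + 1.21 + 0.92 + 1.14 + 1.85 = 10.74
α = (k/(k−1))·(1 − Σσᵢ²/total variance) = (7/6)·(1 − 10.74/34.74) = 0.81

α = 0.81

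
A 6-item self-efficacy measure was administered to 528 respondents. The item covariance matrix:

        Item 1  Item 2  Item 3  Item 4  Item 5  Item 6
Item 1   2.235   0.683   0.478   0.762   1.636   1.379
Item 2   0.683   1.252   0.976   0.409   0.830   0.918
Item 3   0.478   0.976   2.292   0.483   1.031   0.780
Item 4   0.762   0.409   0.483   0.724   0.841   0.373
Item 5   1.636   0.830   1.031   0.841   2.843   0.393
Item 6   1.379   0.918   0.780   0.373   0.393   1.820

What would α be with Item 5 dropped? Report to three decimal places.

Remaining items: Item 1, Item 2, Item 3, Item 4, Item 6 (k = 5).
Σσ²ᵢ = 2.235 + 1.252 + 2.292 + 0.724 + 1.820 = 8.323
total variance = 8.323 + 2 × 7.241 = 22.805
α (item deleted) = (5/4)·(1 − 8.323/22.805) = 0.794

α = 0.794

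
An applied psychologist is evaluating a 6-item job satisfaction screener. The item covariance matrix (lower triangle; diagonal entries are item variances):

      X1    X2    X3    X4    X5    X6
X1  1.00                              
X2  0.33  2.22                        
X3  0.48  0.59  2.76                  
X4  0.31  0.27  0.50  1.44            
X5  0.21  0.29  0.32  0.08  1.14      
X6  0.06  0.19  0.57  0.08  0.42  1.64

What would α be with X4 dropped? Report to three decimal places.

Remaining items: X1, X2, X3, X5, X6 (k = 5).
sum of item variances = 1.00 + 2.22 + 2.76 + 1.14 + 1.64 = 8.76
Var(T) = 8.76 + 2 × 3.46 = 15.68
α (item deleted) = (5/4)·(1 − 8.76/15.68) = 0.552

α = 0.552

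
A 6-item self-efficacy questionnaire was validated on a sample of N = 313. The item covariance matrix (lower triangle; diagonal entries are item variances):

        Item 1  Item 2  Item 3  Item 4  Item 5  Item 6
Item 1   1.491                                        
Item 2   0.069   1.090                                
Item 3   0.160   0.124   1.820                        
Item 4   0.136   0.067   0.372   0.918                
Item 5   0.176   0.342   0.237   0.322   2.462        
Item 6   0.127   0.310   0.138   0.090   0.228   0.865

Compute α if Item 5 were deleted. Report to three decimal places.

Remaining items: Item 1, Item 2, Item 3, Item 4, Item 6 (k = 5).
sum of item variances = 1.491 + 1.090 + 1.820 + 0.918 + 0.865 = 6.184
σ²_total = 6.184 + 2 × 1.593 = 9.370
α (item deleted) = (5/4)·(1 − 6.184/9.370) = 0.425

α = 0.425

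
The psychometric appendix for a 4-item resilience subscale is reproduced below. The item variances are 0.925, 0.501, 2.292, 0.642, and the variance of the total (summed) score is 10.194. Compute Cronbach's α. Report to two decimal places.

Cronbach's α = 0.76

ΣVar(i) = 0.925 + 0.501 + 2.292 + 0.642 = 4.360
α = (k/(k−1))·(1 − ΣVar(i)/total variance) = (4/3)·(1 − 4.360/10.194) = 0.76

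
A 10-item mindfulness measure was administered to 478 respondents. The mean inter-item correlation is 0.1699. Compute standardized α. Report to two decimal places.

α = 0.67

Standardized α = k·r̄ / (1 + (k−1)·r̄) = 10 × 0.1699 / (1 + 9 × 0.1699)
  = 1.6990 / 2.5291 = 0.67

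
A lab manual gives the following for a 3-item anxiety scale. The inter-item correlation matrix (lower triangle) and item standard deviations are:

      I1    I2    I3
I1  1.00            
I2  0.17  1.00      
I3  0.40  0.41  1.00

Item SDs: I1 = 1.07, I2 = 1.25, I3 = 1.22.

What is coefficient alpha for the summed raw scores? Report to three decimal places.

Σσ²ᵢ = 1.07² + 1.25² + 1.22² = 4.1958
Covariances σ_ij = r_ij · s_i · s_j:
  σ(I1,I2) = 0.17 × 1.07 × 1.25 = 0.2274
  σ(I1,I3) = 0.40 × 1.07 × 1.22 = 0.5222
  σ(I2,I3) = 0.41 × 1.25 × 1.22 = 0.6252
σ²_T = Σσ²ᵢ + 2·Σσ_ij = 4.1958 + 2 × 1.3748 = 6.9454
α = (3/2)·(1 − 4.1958/6.9454) = 0.594

α = 0.594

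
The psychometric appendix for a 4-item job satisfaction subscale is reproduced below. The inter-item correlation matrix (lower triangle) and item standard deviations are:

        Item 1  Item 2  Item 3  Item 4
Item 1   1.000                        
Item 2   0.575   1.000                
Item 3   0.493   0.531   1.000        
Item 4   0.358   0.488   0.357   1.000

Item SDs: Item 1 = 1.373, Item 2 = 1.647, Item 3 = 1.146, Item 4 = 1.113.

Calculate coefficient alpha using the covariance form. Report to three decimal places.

coefficient alpha = 0.776

Σσ²ᵢ = 1.373² + 1.647² + 1.146² + 1.113² = 7.1498
Covariances σ_ij = r_ij · s_i · s_j:
  σ(Item 1,Item 2) = 0.575 × 1.373 × 1.647 = 1.3003
  σ(Item 1,Item 3) = 0.493 × 1.373 × 1.146 = 0.7757
  σ(Item 1,Item 4) = 0.358 × 1.373 × 1.113 = 0.5471
  σ(Item 2,Item 3) = 0.531 × 1.647 × 1.146 = 1.0022
  σ(Item 2,Item 4) = 0.488 × 1.647 × 1.113 = 0.8946
  σ(Item 3,Item 4) = 0.357 × 1.146 × 1.113 = 0.4554
σ²_T = Σσ²ᵢ + 2·Σσ_ij = 7.1498 + 2 × 4.9753 = 17.1004
α = (4/3)·(1 − 7.1498/17.1004) = 0.776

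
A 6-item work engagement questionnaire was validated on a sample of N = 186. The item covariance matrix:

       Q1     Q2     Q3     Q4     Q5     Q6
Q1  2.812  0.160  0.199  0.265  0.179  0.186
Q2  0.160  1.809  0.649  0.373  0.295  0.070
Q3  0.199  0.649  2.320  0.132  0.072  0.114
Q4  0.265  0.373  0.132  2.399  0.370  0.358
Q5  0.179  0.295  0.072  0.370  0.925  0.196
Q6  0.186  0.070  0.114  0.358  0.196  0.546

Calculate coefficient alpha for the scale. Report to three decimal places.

Σσ²ᵢ = 2.812 + 1.809 + 2.320 + 2.399 + 0.925 + 0.546 = 10.811
Σ_{i<j} σ_ij = 3.618
total variance = 10.811 + 2 × 3.618 = 18.047
α = (k/(k−1))·(1 − Σσ²ᵢ/total variance) = (6/5)·(1 − 10.811/18.047) = 0.481

coefficient alpha = 0.481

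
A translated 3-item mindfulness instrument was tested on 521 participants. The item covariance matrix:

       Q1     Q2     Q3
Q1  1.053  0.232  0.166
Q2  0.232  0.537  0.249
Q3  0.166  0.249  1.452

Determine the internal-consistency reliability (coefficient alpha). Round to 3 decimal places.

coefficient alpha = 0.448

Σσ²ᵢ = 1.053 + 0.537 + 1.452 = 3.042
Sum of the distinct covariances = 0.647
total variance = 3.042 + 2 × 0.647 = 4.336
α = (k/(k−1))·(1 − Σσ²ᵢ/total variance) = (3/2)·(1 − 3.042/4.336) = 0.448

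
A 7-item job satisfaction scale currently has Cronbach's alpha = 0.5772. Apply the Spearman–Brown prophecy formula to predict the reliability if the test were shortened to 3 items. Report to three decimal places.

Length factor m = 3/7 = 0.4286
α' = m·α / (1 − (1−m)·α)
   = 3/7 × 0.5772 / (1 − (1 − 3/7) × 0.5772)
   = 0.2474 / 0.6702 = 0.369

predicted reliability = 0.369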